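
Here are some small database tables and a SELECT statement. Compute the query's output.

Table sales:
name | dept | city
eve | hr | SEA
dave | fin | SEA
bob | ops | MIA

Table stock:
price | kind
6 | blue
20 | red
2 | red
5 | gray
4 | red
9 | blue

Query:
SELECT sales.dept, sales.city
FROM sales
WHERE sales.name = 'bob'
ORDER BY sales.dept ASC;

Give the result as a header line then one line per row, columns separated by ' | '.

After WHERE (1 rows):
sales.name | sales.dept | sales.city
bob | ops | MIA
After SELECT (1 rows):
sales.dept | sales.city
ops | MIA
After ORDER BY (1 rows):
sales.dept | sales.city
ops | MIA

== RESULT ==
sales.dept | sales.city
ops | MIA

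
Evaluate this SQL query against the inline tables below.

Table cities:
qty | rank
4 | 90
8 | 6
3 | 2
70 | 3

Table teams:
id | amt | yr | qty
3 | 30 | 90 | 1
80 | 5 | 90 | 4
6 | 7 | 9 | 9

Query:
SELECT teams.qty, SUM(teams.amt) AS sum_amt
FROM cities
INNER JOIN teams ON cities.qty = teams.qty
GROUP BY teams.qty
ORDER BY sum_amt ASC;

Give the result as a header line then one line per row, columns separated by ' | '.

After JOIN teams (1 rows):
cities.qty | cities.rank | teams.id | teams.amt | teams.yr | teams.qty
4 | 90 | 80 | 5 | 90 | 4
After GROUP BY (1 rows):
teams.qty | sum_amt
4 | 5
After ORDER BY (1 rows):
teams.qty | sum_amt
4 | 5

== RESULT ==
teams.qty | sum_amt
4 | 5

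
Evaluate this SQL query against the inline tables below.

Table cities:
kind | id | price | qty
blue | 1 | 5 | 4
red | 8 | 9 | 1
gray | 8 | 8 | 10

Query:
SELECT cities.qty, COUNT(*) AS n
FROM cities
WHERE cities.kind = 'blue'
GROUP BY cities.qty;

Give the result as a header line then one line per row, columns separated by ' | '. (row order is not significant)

== RESULT ==
cities.qty | n
4 | 1

Derivation:
After WHERE (1 rows):
cities.kind | cities.id | cities.price | cities.qty
blue | 1 | 5 | 4
After GROUP BY (1 rows):
cities.qty | n
4 | 1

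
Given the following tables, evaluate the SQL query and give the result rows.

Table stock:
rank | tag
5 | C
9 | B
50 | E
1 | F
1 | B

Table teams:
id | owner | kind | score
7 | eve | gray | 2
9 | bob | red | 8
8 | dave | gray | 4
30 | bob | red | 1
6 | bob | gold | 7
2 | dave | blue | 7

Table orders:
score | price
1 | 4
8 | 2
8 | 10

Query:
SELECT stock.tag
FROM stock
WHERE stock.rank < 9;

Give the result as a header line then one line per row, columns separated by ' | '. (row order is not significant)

After WHERE (3 rows):
stock.rank | stock.tag
5 | C
1 | F
1 | B
After SELECT (3 rows):
stock.tag
C
F
B

== RESULT ==
stock.tag
C
F
B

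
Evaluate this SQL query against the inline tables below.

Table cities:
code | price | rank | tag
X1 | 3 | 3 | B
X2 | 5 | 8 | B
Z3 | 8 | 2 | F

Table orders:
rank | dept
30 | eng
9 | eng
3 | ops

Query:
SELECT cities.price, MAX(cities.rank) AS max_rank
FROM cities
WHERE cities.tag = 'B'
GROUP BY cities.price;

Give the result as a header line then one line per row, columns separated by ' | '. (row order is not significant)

== RESULT ==
cities.price | max_rank
3 | 3
5 | 8

Derivation:
After WHERE (2 rows):
cities.code | cities.price | cities.rank | cities.tag
X1 | 3 | 3 | B
X2 | 5 | 8 | B
After GROUP BY (2 rows):
cities.price | max_rank
3 | 3
5 | 8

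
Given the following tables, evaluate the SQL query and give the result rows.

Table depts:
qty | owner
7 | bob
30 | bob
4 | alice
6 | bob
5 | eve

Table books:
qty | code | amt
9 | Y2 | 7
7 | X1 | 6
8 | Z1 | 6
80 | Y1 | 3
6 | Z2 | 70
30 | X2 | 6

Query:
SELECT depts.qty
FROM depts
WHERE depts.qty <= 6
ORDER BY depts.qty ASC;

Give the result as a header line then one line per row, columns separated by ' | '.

After WHERE (3 rows):
depts.qty | depts.owner
4 | alice
6 | bob
5 | eve
After SELECT (3 rows):
depts.qty
4
6
5
After ORDER BY (3 rows):
depts.qty
4
5
6

== RESULT ==
depts.qty
4
5
6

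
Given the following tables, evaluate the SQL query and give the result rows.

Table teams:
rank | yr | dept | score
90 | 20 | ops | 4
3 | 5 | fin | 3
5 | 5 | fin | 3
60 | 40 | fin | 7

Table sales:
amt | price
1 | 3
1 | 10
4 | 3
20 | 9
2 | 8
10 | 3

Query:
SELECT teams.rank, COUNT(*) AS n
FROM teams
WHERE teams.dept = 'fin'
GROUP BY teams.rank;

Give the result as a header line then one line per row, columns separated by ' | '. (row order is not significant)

After WHERE (3 rows):
teams.rank | teams.yr | teams.dept | teams.score
3 | 5 | fin | 3
5 | 5 | fin | 3
60 | 40 | fin | 7
After GROUP BY (3 rows):
teams.rank | n
3 | 1
5 | 1
60 | 1

== RESULT ==
teams.rank | n
3 | 1
5 | 1
60 | 1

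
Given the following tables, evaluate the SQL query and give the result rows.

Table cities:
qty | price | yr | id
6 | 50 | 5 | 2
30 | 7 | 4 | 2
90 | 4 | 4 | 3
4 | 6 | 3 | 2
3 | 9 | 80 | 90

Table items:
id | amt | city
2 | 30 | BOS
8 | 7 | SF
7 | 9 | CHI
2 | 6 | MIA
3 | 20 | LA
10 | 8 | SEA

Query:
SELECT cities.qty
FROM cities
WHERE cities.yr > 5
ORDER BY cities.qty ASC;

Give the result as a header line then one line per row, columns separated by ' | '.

== RESULT ==
cities.qty
3

Derivation:
After WHERE (1 rows):
cities.qty | cities.price | cities.yr | cities.id
3 | 9 | 80 | 90
After SELECT (1 rows):
cities.qty
3
After ORDER BY (1 rows):
cities.qty
3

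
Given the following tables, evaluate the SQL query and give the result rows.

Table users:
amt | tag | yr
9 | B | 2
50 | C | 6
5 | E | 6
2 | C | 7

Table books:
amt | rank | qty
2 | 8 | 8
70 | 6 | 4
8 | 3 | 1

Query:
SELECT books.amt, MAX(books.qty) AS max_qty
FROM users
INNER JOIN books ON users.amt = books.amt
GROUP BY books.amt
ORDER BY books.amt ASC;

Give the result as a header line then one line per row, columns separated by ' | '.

== RESULT ==
books.amt | max_qty
2 | 8

Derivation:
After JOIN books (1 rows):
users.amt | users.tag | users.yr | books.amt | books.rank | books.qty
2 | C | 7 | 2 | 8 | 8
After GROUP BY (1 rows):
books.amt | max_qty
2 | 8
After ORDER BY (1 rows):
books.amt | max_qty
2 | 8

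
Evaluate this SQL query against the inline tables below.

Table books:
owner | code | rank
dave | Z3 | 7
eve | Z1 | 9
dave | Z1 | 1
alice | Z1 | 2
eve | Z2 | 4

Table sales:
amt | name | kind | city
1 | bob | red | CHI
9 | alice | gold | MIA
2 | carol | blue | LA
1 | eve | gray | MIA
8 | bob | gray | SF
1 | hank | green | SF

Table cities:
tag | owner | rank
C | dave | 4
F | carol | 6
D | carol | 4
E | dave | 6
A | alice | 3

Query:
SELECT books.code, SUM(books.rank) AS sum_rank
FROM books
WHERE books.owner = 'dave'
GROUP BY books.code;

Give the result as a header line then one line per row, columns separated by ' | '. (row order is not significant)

After WHERE (2 rows):
books.owner | books.code | books.rank
dave | Z3 | 7
dave | Z1 | 1
After GROUP BY (2 rows):
books.code | sum_rank
Z3 | 7
Z1 | 1

== RESULT ==
books.code | sum_rank
Z3 | 7
Z1 | 1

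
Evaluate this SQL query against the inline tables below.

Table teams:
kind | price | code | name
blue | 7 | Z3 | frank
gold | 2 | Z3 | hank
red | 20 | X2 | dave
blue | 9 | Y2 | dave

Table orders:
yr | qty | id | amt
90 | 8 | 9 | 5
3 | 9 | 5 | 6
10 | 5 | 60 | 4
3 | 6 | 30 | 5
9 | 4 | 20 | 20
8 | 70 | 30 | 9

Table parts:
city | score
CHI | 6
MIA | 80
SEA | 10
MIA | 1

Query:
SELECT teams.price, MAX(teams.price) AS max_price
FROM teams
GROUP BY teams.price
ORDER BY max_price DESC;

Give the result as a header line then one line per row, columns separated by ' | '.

After GROUP BY (4 rows):
teams.price | max_price
7 | 7
2 | 2
20 | 20
9 | 9
After ORDER BY (4 rows):
teams.price | max_price
20 | 20
9 | 9
7 | 7
2 | 2

== RESULT ==
teams.price | max_price
20 | 20
9 | 9
7 | 7
2 | 2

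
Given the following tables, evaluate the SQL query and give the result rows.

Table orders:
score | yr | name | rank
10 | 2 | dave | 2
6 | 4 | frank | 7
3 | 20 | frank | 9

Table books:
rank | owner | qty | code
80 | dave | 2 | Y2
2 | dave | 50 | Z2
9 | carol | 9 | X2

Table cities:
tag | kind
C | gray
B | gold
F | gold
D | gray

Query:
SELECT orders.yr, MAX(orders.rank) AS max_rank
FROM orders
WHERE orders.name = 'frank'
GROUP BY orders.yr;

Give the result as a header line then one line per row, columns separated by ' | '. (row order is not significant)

After WHERE (2 rows):
orders.score | orders.yr | orders.name | orders.rank
6 | 4 | frank | 7
3 | 20 | frank | 9
After GROUP BY (2 rows):
orders.yr | max_rank
4 | 7
20 | 9

== RESULT ==
orders.yr | max_rank
4 | 7
20 | 9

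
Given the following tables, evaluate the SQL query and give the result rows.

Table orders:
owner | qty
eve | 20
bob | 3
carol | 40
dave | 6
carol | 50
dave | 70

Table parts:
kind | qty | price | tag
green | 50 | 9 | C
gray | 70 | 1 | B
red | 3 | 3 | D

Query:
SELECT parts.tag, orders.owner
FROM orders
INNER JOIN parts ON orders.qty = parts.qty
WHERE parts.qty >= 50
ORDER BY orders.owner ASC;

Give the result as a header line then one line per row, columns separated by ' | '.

== RESULT ==
parts.tag | orders.owner
C | carol
B | dave

Derivation:
After JOIN parts (3 rows):
orders.owner | orders.qty | parts.kind | parts.qty | parts.price | parts.tag
bob | 3 | red | 3 | 3 | D
carol | 50 | green | 50 | 9 | C
dave | 70 | gray | 70 | 1 | B
After WHERE (2 rows):
orders.owner | orders.qty | parts.kind | parts.qty | parts.price | parts.tag
carol | 50 | green | 50 | 9 | C
dave | 70 | gray | 70 | 1 | B
After SELECT (2 rows):
parts.tag | orders.owner
C | carol
B | dave
After ORDER BY (2 rows):
parts.tag | orders.owner
C | carol
B | dave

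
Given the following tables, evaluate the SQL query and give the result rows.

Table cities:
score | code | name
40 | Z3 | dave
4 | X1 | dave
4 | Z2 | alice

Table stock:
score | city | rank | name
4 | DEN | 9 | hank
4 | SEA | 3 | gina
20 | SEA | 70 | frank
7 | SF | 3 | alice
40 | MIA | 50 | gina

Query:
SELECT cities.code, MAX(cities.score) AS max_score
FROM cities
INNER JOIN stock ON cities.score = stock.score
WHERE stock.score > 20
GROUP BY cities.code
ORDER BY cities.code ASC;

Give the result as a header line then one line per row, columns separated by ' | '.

== RESULT ==
cities.code | max_score
Z3 | 40

Derivation:
After JOIN stock (5 rows):
cities.score | cities.code | cities.name | stock.score | stock.city | stock.rank | stock.name
40 | Z3 | dave | 40 | MIA | 50 | gina
4 | X1 | dave | 4 | DEN | 9 | hank
4 | X1 | dave | 4 | SEA | 3 | gina
4 | Z2 | alice | 4 | DEN | 9 | hank
4 | Z2 | alice | 4 | SEA | 3 | gina
After WHERE (1 rows):
cities.score | cities.code | cities.name | stock.score | stock.city | stock.rank | stock.name
40 | Z3 | dave | 40 | MIA | 50 | gina
After GROUP BY (1 rows):
cities.code | max_score
Z3 | 40
After ORDER BY (1 rows):
cities.code | max_score
Z3 | 40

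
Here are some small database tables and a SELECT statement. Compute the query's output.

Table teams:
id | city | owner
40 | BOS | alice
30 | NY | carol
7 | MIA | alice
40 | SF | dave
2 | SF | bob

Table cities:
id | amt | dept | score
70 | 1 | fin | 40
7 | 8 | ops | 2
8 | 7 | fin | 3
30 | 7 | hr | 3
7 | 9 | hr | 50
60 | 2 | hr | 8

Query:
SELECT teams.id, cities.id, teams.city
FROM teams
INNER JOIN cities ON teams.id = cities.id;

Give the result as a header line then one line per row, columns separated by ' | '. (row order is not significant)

== RESULT ==
teams.id | cities.id | teams.city
30 | 30 | NY
7 | 7 | MIA
7 | 7 | MIA

Derivation:
After JOIN cities (3 rows):
teams.id | teams.city | teams.owner | cities.id | cities.amt | cities.dept | cities.score
30 | NY | carol | 30 | 7 | hr | 3
7 | MIA | alice | 7 | 8 | ops | 2
7 | MIA | alice | 7 | 9 | hr | 50
After SELECT (3 rows):
teams.id | cities.id | teams.city
30 | 30 | NY
7 | 7 | MIA
7 | 7 | MIA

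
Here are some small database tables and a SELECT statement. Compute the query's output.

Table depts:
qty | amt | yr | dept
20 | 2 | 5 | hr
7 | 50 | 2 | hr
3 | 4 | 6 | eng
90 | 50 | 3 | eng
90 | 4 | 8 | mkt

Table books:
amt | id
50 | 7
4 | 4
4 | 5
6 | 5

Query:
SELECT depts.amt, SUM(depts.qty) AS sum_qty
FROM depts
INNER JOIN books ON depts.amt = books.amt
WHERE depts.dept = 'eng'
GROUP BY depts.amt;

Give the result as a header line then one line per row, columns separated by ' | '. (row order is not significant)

After JOIN books (6 rows):
depts.qty | depts.amt | depts.yr | depts.dept | books.amt | books.id
7 | 50 | 2 | hr | 50 | 7
3 | 4 | 6 | eng | 4 | 4
3 | 4 | 6 | eng | 4 | 5
90 | 50 | 3 | eng | 50 | 7
90 | 4 | 8 | mkt | 4 | 4
90 | 4 | 8 | mkt | 4 | 5
After WHERE (3 rows):
depts.qty | depts.amt | depts.yr | depts.dept | books.amt | books.id
3 | 4 | 6 | eng | 4 | 4
3 | 4 | 6 | eng | 4 | 5
90 | 50 | 3 | eng | 50 | 7
After GROUP BY (2 rows):
depts.amt | sum_qty
4 | 6
50 | 90

== RESULT ==
depts.amt | sum_qty
4 | 6
50 | 90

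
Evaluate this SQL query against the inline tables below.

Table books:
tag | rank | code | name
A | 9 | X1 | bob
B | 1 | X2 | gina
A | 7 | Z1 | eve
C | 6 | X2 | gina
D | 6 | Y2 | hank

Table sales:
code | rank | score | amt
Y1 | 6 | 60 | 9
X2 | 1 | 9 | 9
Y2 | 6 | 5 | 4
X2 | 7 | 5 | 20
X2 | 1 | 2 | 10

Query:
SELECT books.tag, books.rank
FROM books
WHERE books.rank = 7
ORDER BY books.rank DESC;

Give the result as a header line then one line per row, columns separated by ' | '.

== RESULT ==
books.tag | books.rank
A | 7

Derivation:
After WHERE (1 rows):
books.tag | books.rank | books.code | books.name
A | 7 | Z1 | eve
After SELECT (1 rows):
books.tag | books.rank
A | 7
After ORDER BY (1 rows):
books.tag | books.rank
A | 7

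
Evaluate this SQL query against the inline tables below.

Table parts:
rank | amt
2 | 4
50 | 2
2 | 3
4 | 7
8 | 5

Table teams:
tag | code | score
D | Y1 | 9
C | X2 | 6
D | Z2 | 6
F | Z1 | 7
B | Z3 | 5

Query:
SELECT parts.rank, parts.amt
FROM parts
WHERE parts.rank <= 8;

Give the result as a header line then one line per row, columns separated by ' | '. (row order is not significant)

== RESULT ==
parts.rank | parts.amt
2 | 4
2 | 3
4 | 7
8 | 5

Derivation:
After WHERE (4 rows):
parts.rank | parts.amt
2 | 4
2 | 3
4 | 7
8 | 5
After SELECT (4 rows):
parts.rank | parts.amt
2 | 4
2 | 3
4 | 7
8 | 5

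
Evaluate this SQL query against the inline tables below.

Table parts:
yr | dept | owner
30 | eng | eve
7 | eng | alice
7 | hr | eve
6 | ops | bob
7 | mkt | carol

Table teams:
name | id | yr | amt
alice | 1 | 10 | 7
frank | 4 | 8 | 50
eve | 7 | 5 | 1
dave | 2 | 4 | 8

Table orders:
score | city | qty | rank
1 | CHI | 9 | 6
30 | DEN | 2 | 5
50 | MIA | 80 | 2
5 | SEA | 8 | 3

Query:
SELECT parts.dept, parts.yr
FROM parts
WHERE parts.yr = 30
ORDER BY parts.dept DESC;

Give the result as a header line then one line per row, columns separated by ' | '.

== RESULT ==
parts.dept | parts.yr
eng | 30

Derivation:
After WHERE (1 rows):
parts.yr | parts.dept | parts.owner
30 | eng | eve
After SELECT (1 rows):
parts.dept | parts.yr
eng | 30
After ORDER BY (1 rows):
parts.dept | parts.yr
eng | 30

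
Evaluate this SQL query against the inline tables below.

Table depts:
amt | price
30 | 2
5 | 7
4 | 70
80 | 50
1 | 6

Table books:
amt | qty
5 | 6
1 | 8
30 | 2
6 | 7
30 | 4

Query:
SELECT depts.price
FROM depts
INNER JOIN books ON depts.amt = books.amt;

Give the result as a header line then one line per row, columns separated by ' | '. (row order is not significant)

== RESULT ==
depts.price
2
2
7
6

Derivation:
After JOIN books (4 rows):
depts.amt | depts.price | books.amt | books.qty
30 | 2 | 30 | 2
30 | 2 | 30 | 4
5 | 7 | 5 | 6
1 | 6 | 1 | 8
After SELECT (4 rows):
depts.price
2
2
7
6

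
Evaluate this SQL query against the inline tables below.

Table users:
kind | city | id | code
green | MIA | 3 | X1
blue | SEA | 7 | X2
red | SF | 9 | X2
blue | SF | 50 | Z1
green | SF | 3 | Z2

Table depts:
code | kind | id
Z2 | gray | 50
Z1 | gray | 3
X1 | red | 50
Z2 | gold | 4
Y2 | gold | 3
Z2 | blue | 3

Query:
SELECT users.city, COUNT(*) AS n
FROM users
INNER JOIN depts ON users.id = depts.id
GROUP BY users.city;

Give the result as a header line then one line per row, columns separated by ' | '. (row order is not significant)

== RESULT ==
users.city | n
MIA | 3
SF | 5

Derivation:
After JOIN depts (8 rows):
users.kind | users.city | users.id | users.code | depts.code | depts.kind | depts.id
green | MIA | 3 | X1 | Z1 | gray | 3
green | MIA | 3 | X1 | Y2 | gold | 3
green | MIA | 3 | X1 | Z2 | blue | 3
blue | SF | 50 | Z1 | Z2 | gray | 50
blue | SF | 50 | Z1 | X1 | red | 50
green | SF | 3 | Z2 | Z1 | gray | 3
green | SF | 3 | Z2 | Y2 | gold | 3
green | SF | 3 | Z2 | Z2 | blue | 3
After GROUP BY (2 rows):
users.city | n
MIA | 3
SF | 5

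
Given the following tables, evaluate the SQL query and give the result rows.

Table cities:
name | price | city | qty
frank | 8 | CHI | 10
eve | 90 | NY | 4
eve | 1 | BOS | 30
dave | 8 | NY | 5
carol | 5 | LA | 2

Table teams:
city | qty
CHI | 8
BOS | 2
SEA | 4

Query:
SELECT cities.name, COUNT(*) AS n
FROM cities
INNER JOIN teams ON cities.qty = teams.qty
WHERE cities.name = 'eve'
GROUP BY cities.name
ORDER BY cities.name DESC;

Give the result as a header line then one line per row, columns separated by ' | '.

== RESULT ==
cities.name | n
eve | 1

Derivation:
After JOIN teams (2 rows):
cities.name | cities.price | cities.city | cities.qty | teams.city | teams.qty
eve | 90 | NY | 4 | SEA | 4
carol | 5 | LA | 2 | BOS | 2
After WHERE (1 rows):
cities.name | cities.price | cities.city | cities.qty | teams.city | teams.qty
eve | 90 | NY | 4 | SEA | 4
After GROUP BY (1 rows):
cities.name | n
eve | 1
After ORDER BY (1 rows):
cities.name | n
eve | 1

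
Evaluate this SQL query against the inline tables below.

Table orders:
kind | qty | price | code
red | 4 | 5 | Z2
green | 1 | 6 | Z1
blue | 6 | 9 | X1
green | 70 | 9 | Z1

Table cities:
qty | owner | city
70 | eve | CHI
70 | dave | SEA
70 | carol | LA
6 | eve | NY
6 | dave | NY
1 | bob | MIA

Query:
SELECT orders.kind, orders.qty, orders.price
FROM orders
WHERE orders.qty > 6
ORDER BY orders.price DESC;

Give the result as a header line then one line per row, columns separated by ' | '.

== RESULT ==
orders.kind | orders.qty | orders.price
green | 70 | 9

Derivation:
After WHERE (1 rows):
orders.kind | orders.qty | orders.price | orders.code
green | 70 | 9 | Z1
After SELECT (1 rows):
orders.kind | orders.qty | orders.price
green | 70 | 9
After ORDER BY (1 rows):
orders.kind | orders.qty | orders.price
green | 70 | 9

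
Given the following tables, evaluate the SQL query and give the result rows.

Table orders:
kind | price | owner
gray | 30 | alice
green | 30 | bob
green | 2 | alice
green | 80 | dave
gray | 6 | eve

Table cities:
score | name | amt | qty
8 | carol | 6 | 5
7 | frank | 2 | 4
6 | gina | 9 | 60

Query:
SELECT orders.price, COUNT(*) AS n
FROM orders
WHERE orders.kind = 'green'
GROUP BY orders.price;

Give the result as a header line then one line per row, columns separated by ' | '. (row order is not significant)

After WHERE (3 rows):
orders.kind | orders.price | orders.owner
green | 30 | bob
green | 2 | alice
green | 80 | dave
After GROUP BY (3 rows):
orders.price | n
30 | 1
2 | 1
80 | 1

== RESULT ==
orders.price | n
30 | 1
2 | 1
80 | 1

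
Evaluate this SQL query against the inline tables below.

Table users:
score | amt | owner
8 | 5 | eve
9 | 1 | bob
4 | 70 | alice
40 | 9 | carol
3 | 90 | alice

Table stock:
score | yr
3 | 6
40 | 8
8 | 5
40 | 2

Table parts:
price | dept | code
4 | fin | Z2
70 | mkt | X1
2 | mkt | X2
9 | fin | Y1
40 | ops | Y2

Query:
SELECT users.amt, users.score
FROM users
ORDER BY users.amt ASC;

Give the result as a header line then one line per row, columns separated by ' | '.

== RESULT ==
users.amt | users.score
1 | 9
5 | 8
9 | 40
70 | 4
90 | 3

Derivation:
After SELECT (5 rows):
users.amt | users.score
5 | 8
1 | 9
70 | 4
9 | 40
90 | 3
After ORDER BY (5 rows):
users.amt | users.score
1 | 9
5 | 8
9 | 40
70 | 4
90 | 3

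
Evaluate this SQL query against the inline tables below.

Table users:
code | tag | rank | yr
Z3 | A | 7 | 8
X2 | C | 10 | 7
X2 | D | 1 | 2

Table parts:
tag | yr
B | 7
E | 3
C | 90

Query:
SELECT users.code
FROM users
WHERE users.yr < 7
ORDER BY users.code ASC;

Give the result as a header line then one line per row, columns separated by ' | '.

== RESULT ==
users.code
X2

Derivation:
After WHERE (1 rows):
users.code | users.tag | users.rank | users.yr
X2 | D | 1 | 2
After SELECT (1 rows):
users.code
X2
After ORDER BY (1 rows):
users.code
X2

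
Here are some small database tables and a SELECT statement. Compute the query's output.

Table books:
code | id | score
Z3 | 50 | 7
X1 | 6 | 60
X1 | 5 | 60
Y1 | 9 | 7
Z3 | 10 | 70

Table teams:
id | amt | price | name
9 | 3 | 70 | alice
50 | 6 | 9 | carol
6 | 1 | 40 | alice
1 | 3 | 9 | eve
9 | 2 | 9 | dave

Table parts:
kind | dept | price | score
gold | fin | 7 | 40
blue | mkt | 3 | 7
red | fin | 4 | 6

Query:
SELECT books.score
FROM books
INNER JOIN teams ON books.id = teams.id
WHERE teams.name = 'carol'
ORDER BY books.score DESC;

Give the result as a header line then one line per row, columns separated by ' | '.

== RESULT ==
books.score
7

Derivation:
After JOIN teams (4 rows):
books.code | books.id | books.score | teams.id | teams.amt | teams.price | teams.name
Z3 | 50 | 7 | 50 | 6 | 9 | carol
X1 | 6 | 60 | 6 | 1 | 40 | alice
Y1 | 9 | 7 | 9 | 3 | 70 | alice
Y1 | 9 | 7 | 9 | 2 | 9 | dave
After WHERE (1 rows):
books.code | books.id | books.score | teams.id | teams.amt | teams.price | teams.name
Z3 | 50 | 7 | 50 | 6 | 9 | carol
After SELECT (1 rows):
books.score
7
After ORDER BY (1 rows):
books.score
7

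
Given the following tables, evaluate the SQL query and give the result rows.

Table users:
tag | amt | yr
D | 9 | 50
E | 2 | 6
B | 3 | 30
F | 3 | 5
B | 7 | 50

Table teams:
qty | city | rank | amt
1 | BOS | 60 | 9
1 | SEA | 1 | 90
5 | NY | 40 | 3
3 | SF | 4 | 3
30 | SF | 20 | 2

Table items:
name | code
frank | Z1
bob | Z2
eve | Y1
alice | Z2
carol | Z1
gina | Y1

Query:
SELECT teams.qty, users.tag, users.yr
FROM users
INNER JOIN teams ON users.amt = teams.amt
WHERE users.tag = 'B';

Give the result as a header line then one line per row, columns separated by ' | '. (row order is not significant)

After JOIN teams (6 rows):
users.tag | users.amt | users.yr | teams.qty | teams.city | teams.rank | teams.amt
D | 9 | 50 | 1 | BOS | 60 | 9
E | 2 | 6 | 30 | SF | 20 | 2
B | 3 | 30 | 5 | NY | 40 | 3
B | 3 | 30 | 3 | SF | 4 | 3
F | 3 | 5 | 5 | NY | 40 | 3
F | 3 | 5 | 3 | SF | 4 | 3
After WHERE (2 rows):
users.tag | users.amt | users.yr | teams.qty | teams.city | teams.rank | teams.amt
B | 3 | 30 | 5 | NY | 40 | 3
B | 3 | 30 | 3 | SF | 4 | 3
After SELECT (2 rows):
teams.qty | users.tag | users.yr
5 | B | 30
3 | B | 30

== RESULT ==
teams.qty | users.tag | users.yr
5 | B | 30
3 | B | 30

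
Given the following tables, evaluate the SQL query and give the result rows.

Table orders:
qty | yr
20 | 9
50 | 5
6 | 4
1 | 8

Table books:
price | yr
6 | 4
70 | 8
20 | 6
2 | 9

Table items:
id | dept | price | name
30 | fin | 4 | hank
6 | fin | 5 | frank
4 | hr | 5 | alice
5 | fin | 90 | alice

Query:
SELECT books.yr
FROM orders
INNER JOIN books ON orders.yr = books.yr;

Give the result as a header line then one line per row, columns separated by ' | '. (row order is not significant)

After JOIN books (3 rows):
orders.qty | orders.yr | books.price | books.yr
20 | 9 | 2 | 9
6 | 4 | 6 | 4
1 | 8 | 70 | 8
After SELECT (3 rows):
books.yr
9
4
8

== RESULT ==
books.yr
9
4
8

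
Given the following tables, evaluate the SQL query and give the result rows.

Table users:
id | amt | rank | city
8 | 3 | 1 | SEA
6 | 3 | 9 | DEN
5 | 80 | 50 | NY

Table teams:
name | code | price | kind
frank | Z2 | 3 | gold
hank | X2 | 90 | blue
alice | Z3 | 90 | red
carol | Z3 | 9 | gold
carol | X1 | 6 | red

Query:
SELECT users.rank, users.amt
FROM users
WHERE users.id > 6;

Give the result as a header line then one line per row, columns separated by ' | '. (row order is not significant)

== RESULT ==
users.rank | users.amt
1 | 3

Derivation:
After WHERE (1 rows):
users.id | users.amt | users.rank | users.city
8 | 3 | 1 | SEA
After SELECT (1 rows):
users.rank | users.amt
1 | 3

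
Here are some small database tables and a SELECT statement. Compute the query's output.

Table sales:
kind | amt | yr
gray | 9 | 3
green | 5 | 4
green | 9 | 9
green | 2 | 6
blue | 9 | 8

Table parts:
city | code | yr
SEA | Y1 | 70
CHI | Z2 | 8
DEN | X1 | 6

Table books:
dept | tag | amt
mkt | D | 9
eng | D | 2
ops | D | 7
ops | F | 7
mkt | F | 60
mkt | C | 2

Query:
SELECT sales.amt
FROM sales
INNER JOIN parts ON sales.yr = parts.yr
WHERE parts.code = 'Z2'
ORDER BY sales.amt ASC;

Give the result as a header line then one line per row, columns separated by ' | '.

After JOIN parts (2 rows):
sales.kind | sales.amt | sales.yr | parts.city | parts.code | parts.yr
green | 2 | 6 | DEN | X1 | 6
blue | 9 | 8 | CHI | Z2 | 8
After WHERE (1 rows):
sales.kind | sales.amt | sales.yr | parts.city | parts.code | parts.yr
blue | 9 | 8 | CHI | Z2 | 8
After SELECT (1 rows):
sales.amt
9
After ORDER BY (1 rows):
sales.amt
9

== RESULT ==
sales.amt
9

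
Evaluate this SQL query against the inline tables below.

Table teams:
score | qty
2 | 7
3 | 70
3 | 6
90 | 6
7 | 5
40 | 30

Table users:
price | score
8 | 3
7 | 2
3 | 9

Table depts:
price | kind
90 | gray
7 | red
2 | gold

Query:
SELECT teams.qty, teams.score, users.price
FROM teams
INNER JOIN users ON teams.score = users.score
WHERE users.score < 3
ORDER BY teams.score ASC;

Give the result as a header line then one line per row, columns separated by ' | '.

== RESULT ==
teams.qty | teams.score | users.price
7 | 2 | 7

Derivation:
After JOIN users (3 rows):
teams.score | teams.qty | users.price | users.score
2 | 7 | 7 | 2
3 | 70 | 8 | 3
3 | 6 | 8 | 3
After WHERE (1 rows):
teams.score | teams.qty | users.price | users.score
2 | 7 | 7 | 2
After SELECT (1 rows):
teams.qty | teams.score | users.price
7 | 2 | 7
After ORDER BY (1 rows):
teams.qty | teams.score | users.price
7 | 2 | 7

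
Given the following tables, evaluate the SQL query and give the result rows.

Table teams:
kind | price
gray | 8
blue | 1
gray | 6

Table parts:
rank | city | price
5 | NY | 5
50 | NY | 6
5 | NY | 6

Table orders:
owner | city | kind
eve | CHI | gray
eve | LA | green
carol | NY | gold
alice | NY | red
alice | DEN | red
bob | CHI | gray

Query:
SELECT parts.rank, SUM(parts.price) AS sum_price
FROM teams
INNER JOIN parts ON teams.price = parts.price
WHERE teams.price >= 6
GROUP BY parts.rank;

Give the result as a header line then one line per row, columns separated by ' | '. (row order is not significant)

== RESULT ==
parts.rank | sum_price
50 | 6
5 | 6

Derivation:
After JOIN parts (2 rows):
teams.kind | teams.price | parts.rank | parts.city | parts.price
gray | 6 | 50 | NY | 6
gray | 6 | 5 | NY | 6
After WHERE (2 rows):
teams.kind | teams.price | parts.rank | parts.city | parts.price
gray | 6 | 50 | NY | 6
gray | 6 | 5 | NY | 6
After GROUP BY (2 rows):
parts.rank | sum_price
50 | 6
5 | 6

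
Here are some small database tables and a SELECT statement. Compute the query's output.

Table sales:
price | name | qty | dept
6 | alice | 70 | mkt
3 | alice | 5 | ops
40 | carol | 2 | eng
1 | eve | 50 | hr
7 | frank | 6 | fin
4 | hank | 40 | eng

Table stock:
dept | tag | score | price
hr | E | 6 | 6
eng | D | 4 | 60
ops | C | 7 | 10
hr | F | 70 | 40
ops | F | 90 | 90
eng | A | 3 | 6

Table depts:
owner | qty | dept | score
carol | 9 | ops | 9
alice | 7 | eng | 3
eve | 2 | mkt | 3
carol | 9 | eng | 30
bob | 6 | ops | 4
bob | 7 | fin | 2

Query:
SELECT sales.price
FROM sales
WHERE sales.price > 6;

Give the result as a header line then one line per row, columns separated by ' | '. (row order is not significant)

== RESULT ==
sales.price
40
7

Derivation:
After WHERE (2 rows):
sales.price | sales.name | sales.qty | sales.dept
40 | carol | 2 | eng
7 | frank | 6 | fin
After SELECT (2 rows):
sales.price
40
7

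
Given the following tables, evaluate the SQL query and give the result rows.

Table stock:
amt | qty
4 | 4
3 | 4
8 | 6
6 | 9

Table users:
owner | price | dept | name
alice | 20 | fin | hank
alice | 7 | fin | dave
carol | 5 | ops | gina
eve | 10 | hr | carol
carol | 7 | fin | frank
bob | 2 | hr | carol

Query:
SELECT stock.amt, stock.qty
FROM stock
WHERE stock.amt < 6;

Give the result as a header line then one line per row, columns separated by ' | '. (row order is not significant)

After WHERE (2 rows):
stock.amt | stock.qty
4 | 4
3 | 4
After SELECT (2 rows):
stock.amt | stock.qty
4 | 4
3 | 4

== RESULT ==
stock.amt | stock.qty
4 | 4
3 | 4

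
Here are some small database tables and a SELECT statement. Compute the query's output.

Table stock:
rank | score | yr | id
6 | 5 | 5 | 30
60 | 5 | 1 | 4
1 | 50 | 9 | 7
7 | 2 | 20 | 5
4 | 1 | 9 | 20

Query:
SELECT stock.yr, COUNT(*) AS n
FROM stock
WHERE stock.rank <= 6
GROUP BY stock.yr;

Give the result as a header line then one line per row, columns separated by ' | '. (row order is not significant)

After WHERE (3 rows):
stock.rank | stock.score | stock.yr | stock.id
6 | 5 | 5 | 30
1 | 50 | 9 | 7
4 | 1 | 9 | 20
After GROUP BY (2 rows):
stock.yr | n
5 | 1
9 | 2

== RESULT ==
stock.yr | n
5 | 1
9 | 2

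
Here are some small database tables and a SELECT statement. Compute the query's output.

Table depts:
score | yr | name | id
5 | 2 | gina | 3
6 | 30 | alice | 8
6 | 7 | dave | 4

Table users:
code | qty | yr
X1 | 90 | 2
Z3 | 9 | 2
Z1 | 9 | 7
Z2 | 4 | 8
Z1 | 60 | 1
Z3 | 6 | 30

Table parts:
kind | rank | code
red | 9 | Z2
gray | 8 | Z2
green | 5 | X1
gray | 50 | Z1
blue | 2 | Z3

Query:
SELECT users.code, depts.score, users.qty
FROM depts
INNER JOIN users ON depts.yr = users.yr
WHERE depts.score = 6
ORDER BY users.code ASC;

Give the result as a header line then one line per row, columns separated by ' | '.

== RESULT ==
users.code | depts.score | users.qty
Z1 | 6 | 9
Z3 | 6 | 6

Derivation:
After JOIN users (4 rows):
depts.score | depts.yr | depts.name | depts.id | users.code | users.qty | users.yr
5 | 2 | gina | 3 | X1 | 90 | 2
5 | 2 | gina | 3 | Z3 | 9 | 2
6 | 30 | alice | 8 | Z3 | 6 | 30
6 | 7 | dave | 4 | Z1 | 9 | 7
After WHERE (2 rows):
depts.score | depts.yr | depts.name | depts.id | users.code | users.qty | users.yr
6 | 30 | alice | 8 | Z3 | 6 | 30
6 | 7 | dave | 4 | Z1 | 9 | 7
After SELECT (2 rows):
users.code | depts.score | users.qty
Z3 | 6 | 6
Z1 | 6 | 9
After ORDER BY (2 rows):
users.code | depts.score | users.qty
Z1 | 6 | 9
Z3 | 6 | 6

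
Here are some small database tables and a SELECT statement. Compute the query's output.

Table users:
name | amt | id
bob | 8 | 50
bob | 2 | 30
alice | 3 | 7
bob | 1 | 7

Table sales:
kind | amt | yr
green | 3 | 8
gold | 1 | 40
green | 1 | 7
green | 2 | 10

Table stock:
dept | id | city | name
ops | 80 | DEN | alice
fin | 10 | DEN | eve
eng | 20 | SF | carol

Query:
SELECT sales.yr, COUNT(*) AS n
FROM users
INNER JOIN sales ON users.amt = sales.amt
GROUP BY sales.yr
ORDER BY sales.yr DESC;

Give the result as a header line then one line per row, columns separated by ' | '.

After JOIN sales (4 rows):
users.name | users.amt | users.id | sales.kind | sales.amt | sales.yr
bob | 2 | 30 | green | 2 | 10
alice | 3 | 7 | green | 3 | 8
bob | 1 | 7 | gold | 1 | 40
bob | 1 | 7 | green | 1 | 7
After GROUP BY (4 rows):
sales.yr | n
10 | 1
8 | 1
40 | 1
7 | 1
After ORDER BY (4 rows):
sales.yr | n
40 | 1
10 | 1
8 | 1
7 | 1

== RESULT ==
sales.yr | n
40 | 1
10 | 1
8 | 1
7 | 1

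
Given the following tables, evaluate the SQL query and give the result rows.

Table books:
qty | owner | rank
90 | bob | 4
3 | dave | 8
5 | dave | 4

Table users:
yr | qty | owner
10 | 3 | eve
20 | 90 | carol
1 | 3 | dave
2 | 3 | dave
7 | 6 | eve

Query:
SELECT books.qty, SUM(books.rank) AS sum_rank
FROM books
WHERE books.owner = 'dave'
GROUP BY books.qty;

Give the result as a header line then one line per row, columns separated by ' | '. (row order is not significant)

After WHERE (2 rows):
books.qty | books.owner | books.rank
3 | dave | 8
5 | dave | 4
After GROUP BY (2 rows):
books.qty | sum_rank
3 | 8
5 | 4

== RESULT ==
books.qty | sum_rank
3 | 8
5 | 4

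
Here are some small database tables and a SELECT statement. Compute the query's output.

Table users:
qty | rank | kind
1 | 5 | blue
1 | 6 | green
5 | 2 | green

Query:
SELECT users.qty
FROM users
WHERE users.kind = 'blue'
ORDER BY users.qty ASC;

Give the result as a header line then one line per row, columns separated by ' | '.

After WHERE (1 rows):
users.qty | users.rank | users.kind
1 | 5 | blue
After SELECT (1 rows):
users.qty
1
After ORDER BY (1 rows):
users.qty
1

== RESULT ==
users.qty
1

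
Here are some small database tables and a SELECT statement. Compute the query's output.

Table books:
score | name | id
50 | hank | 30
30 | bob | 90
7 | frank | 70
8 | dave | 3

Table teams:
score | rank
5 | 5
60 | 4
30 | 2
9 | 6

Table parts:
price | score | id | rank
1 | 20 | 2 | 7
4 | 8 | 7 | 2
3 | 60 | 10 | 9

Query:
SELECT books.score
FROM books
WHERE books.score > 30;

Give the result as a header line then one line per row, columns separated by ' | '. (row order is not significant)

After WHERE (1 rows):
books.score | books.name | books.id
50 | hank | 30
After SELECT (1 rows):
books.score
50

== RESULT ==
books.score
50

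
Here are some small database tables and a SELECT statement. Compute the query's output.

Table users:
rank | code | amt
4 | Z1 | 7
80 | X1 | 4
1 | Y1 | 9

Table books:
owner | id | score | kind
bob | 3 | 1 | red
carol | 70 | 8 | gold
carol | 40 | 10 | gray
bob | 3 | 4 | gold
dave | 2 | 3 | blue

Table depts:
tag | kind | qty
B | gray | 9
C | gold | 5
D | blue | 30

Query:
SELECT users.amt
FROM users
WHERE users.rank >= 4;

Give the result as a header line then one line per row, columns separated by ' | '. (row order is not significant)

== RESULT ==
users.amt
7
4

Derivation:
After WHERE (2 rows):
users.rank | users.code | users.amt
4 | Z1 | 7
80 | X1 | 4
After SELECT (2 rows):
users.amt
7
4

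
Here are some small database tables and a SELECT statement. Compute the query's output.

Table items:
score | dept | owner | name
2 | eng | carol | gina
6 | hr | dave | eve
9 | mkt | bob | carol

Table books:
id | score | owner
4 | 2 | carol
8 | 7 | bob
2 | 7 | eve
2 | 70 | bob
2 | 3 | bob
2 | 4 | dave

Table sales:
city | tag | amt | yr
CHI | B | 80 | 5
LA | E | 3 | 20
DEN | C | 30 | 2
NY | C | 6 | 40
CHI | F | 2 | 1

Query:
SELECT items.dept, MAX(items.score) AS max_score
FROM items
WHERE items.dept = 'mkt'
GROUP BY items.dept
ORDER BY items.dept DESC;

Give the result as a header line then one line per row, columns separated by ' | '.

After WHERE (1 rows):
items.score | items.dept | items.owner | items.name
9 | mkt | bob | carol
After GROUP BY (1 rows):
items.dept | max_score
mkt | 9
After ORDER BY (1 rows):
items.dept | max_score
mkt | 9

== RESULT ==
items.dept | max_score
mkt | 9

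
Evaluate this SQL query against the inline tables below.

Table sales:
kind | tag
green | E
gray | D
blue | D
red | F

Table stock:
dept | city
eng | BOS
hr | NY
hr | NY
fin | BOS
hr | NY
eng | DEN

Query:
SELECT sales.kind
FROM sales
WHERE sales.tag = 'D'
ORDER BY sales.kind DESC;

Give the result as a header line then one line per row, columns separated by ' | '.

After WHERE (2 rows):
sales.kind | sales.tag
gray | D
blue | D
After SELECT (2 rows):
sales.kind
gray
blue
After ORDER BY (2 rows):
sales.kind
gray
blue

== RESULT ==
sales.kind
gray
blue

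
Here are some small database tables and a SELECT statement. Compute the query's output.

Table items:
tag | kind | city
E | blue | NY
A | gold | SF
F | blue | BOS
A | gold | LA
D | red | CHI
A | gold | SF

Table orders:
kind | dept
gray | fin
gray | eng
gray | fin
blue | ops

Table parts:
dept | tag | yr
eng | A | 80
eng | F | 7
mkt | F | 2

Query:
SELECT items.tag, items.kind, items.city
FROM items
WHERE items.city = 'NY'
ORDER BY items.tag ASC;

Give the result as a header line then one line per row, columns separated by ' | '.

== RESULT ==
items.tag | items.kind | items.city
E | blue | NY

Derivation:
After WHERE (1 rows):
items.tag | items.kind | items.city
E | blue | NY
After SELECT (1 rows):
items.tag | items.kind | items.city
E | blue | NY
After ORDER BY (1 rows):
items.tag | items.kind | items.city
E | blue | NY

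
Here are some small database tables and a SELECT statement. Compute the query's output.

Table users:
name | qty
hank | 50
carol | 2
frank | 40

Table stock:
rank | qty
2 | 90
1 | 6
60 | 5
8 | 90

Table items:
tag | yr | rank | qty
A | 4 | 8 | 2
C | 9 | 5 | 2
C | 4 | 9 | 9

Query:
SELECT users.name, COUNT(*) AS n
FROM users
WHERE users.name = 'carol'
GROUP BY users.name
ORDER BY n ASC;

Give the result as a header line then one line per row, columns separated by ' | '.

== RESULT ==
users.name | n
carol | 1

Derivation:
After WHERE (1 rows):
users.name | users.qty
carol | 2
After GROUP BY (1 rows):
users.name | n
carol | 1
After ORDER BY (1 rows):
users.name | n
carol | 1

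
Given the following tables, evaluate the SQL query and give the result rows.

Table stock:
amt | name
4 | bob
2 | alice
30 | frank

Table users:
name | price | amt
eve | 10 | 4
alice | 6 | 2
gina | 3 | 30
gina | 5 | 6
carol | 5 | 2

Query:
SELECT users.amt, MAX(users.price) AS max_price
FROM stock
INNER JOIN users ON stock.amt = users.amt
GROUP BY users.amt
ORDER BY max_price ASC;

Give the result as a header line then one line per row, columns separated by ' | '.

After JOIN users (4 rows):
stock.amt | stock.name | users.name | users.price | users.amt
4 | bob | eve | 10 | 4
2 | alice | alice | 6 | 2
2 | alice | carol | 5 | 2
30 | frank | gina | 3 | 30
After GROUP BY (3 rows):
users.amt | max_price
4 | 10
2 | 6
30 | 3
After ORDER BY (3 rows):
users.amt | max_price
30 | 3
2 | 6
4 | 10

== RESULT ==
users.amt | max_price
30 | 3
2 | 6
4 | 10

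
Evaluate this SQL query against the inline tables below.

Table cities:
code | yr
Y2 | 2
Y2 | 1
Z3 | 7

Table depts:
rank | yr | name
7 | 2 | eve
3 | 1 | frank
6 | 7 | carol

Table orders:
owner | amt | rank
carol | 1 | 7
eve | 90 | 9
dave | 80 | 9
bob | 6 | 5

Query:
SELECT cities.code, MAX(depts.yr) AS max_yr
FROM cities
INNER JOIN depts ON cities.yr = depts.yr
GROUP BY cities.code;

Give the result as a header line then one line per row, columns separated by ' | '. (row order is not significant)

After JOIN depts (3 rows):
cities.code | cities.yr | depts.rank | depts.yr | depts.name
Y2 | 2 | 7 | 2 | eve
Y2 | 1 | 3 | 1 | frank
Z3 | 7 | 6 | 7 | carol
After GROUP BY (2 rows):
cities.code | max_yr
Y2 | 2
Z3 | 7

== RESULT ==
cities.code | max_yr
Y2 | 2
Z3 | 7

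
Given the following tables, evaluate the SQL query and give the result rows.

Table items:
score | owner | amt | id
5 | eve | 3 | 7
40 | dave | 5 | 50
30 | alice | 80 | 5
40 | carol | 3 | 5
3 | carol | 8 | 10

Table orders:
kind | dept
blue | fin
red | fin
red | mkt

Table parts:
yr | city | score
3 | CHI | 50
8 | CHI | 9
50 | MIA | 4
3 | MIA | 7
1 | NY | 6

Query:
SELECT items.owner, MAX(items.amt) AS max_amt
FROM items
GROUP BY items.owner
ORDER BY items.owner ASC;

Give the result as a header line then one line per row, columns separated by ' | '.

After GROUP BY (4 rows):
items.owner | max_amt
eve | 3
dave | 5
alice | 80
carol | 8
After ORDER BY (4 rows):
items.owner | max_amt
alice | 80
carol | 8
dave | 5
eve | 3

== RESULT ==
items.owner | max_amt
alice | 80
carol | 8
dave | 5
eve | 3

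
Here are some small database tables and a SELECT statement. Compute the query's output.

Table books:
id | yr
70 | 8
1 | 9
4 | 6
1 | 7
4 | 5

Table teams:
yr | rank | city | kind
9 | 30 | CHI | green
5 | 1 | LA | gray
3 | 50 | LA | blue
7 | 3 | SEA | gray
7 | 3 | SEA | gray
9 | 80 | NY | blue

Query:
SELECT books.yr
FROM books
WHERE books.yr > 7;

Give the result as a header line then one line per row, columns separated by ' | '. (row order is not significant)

After WHERE (2 rows):
books.id | books.yr
70 | 8
1 | 9
After SELECT (2 rows):
books.yr
8
9

== RESULT ==
books.yr
8
9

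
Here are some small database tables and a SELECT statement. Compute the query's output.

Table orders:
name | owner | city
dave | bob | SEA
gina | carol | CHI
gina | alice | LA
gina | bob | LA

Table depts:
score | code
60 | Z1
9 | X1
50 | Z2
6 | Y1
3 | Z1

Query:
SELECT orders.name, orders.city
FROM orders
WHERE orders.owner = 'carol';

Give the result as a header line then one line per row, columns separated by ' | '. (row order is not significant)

== RESULT ==
orders.name | orders.city
gina | CHI

Derivation:
After WHERE (1 rows):
orders.name | orders.owner | orders.city
gina | carol | CHI
After SELECT (1 rows):
orders.name | orders.city
gina | CHI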